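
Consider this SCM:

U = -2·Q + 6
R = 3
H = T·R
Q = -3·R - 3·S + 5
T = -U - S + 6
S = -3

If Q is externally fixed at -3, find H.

The intervention breaks the incoming arrows to Q: Q = -3·R - 3·S + 5 no longer applies, and Q = -3.
U = -2·Q + 6  [with Q=-3]  = 12
T = -U - S + 6  [with U=12, S=-3]  = -3
H = T·R  [with T=-3, R=3]  = -9

-9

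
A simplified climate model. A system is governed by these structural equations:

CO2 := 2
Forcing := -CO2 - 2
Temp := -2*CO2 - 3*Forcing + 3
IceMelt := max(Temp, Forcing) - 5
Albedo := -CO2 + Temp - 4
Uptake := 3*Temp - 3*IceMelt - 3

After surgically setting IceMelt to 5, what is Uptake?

Under do(IceMelt=5), the mechanism IceMelt := max(Temp, Forcing) - 5 is discarded; IceMelt is fixed at 5.
Forcing = -CO2 - 2  [with CO2=2]  = -4
Temp = -2*CO2 - 3*Forcing + 3  [with CO2=2, Forcing=-4]  = 11
Uptake = 3*Temp - 3*IceMelt - 3  [with Temp=11, IceMelt=5]  = 15

15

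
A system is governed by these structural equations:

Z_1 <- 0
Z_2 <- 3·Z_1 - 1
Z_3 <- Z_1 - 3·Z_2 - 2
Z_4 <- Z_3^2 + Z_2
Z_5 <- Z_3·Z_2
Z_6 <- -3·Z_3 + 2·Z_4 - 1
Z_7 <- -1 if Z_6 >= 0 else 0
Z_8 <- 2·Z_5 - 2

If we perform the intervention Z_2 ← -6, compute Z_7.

Under do(Z_2=-6), the mechanism Z_2 <- 3·Z_1 - 1 is discarded; Z_2 is fixed at -6.
Z_3 = Z_1 - 3·Z_2 - 2  [with Z_1=0, Z_2=-6]  = 16
Z_4 = Z_3^2 + Z_2  [with Z_3=16, Z_2=-6]  = 250
Z_6 = -3·Z_3 + 2·Z_4 - 1  [with Z_3=16, Z_4=250]  = 451
Z_7 = -1 if Z_6 >= 0 else 0  [with Z_6=451]  = -1

-1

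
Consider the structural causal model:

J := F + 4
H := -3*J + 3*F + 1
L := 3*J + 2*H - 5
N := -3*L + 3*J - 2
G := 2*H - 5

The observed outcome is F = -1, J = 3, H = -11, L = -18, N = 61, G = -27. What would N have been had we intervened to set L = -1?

Intervening sets L = -1 and removes its equation (L := 3*J + 2*H - 5).
J = F + 4  [with F=-1]  = 3
N = -3*L + 3*J - 2  [with L=-1, J=3]  = 10

10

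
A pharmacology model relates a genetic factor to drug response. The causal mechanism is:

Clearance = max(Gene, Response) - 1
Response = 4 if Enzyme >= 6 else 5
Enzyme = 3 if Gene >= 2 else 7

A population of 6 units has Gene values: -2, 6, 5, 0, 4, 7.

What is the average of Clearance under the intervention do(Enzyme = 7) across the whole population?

4

Every unit gets Enzyme=7 under the intervention. Clearance values become 3, 5, 4, 3, 3, 6; E[Clearance|do(Enzyme=7)] = 4.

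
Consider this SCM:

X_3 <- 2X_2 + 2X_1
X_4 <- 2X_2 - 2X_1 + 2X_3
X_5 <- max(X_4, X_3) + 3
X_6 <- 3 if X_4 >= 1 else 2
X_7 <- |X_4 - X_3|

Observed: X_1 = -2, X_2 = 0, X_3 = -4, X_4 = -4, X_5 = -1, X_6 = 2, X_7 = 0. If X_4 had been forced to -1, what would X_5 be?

2

Intervening sets X_4 = -1 and removes its equation (X_4 <- 2X_2 - 2X_1 + 2X_3).
X_3 = 2X_2 + 2X_1  [with X_2=0, X_1=-2]  = -4
X_5 = max(X_4, X_3) + 3  [with X_4=-1, X_3=-4]  = 2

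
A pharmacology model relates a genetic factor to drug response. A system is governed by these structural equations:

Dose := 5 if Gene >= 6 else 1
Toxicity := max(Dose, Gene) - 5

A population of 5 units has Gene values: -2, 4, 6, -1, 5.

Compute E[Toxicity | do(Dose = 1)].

The intervention sets Dose=1 in all 5 units regardless of Gene. Recomputing Toxicity per unit gives -4, -1, 1, -4, 0; average -1.6.

-1.6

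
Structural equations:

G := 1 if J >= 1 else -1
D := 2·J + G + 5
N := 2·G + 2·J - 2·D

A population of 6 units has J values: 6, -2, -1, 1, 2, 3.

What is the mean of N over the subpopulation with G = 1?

Conditioning on G=1 selects the 4 unit(s) with J ∈ {6, 1, 2, 3}. Their N values: -22, -12, -14, -16. Mean = -16.

-16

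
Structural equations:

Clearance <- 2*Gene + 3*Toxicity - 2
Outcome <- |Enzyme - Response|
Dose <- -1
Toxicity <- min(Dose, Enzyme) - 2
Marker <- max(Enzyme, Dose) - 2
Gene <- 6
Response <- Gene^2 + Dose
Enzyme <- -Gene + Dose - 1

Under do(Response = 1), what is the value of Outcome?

9

do(Response=1) replaces the equation Response <- Gene^2 + Dose with the constant Response = 1.
Enzyme = -Gene + Dose - 1  [with Gene=6, Dose=-1]  = -8
Outcome = |Enzyme - Response|  [with Enzyme=-8, Response=1]  = 9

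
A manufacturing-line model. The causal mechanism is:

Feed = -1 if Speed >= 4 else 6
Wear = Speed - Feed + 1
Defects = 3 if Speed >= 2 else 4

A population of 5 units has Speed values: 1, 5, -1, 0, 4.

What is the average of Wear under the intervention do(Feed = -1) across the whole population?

The intervention sets Feed=-1 in all 5 units regardless of Speed. Recomputing Wear per unit gives 3, 7, 1, 2, 6; average 3.8.

3.8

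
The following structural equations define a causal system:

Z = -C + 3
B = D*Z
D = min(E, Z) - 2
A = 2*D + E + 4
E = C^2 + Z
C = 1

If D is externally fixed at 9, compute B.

Intervening sets D = 9 and removes its equation (D = min(E, Z) - 2).
Z = -C + 3  [with C=1]  = 2
B = D*Z  [with D=9, Z=2]  = 18

18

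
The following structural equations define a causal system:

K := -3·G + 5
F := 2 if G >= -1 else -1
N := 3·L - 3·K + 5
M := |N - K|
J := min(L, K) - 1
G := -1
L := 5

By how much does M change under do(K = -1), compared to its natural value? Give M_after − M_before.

The intervention breaks the incoming arrows to K: K := -3·G + 5 no longer applies, and K = -1.
N = 3·L - 3·K + 5  [with L=5, K=-1]  = 23
M = |N - K|  [with N=23, K=-1]  = 24
Without intervention: K = -3·G + 5  [with G=-1]  = 8; N = 3·L - 3·K + 5  [with L=5, K=8]  = -4; M = |N - K|  [with N=-4, K=8]  = 12.
Change = 24 − 12 = 12.

12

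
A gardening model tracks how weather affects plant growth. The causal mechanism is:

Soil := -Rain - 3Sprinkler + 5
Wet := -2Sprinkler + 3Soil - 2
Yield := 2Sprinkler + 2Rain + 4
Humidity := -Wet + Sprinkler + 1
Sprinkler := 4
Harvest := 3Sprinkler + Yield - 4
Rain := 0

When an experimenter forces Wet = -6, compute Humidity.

Intervening sets Wet = -6 and removes its equation (Wet := -2Sprinkler + 3Soil - 2).
Humidity = -Wet + Sprinkler + 1  [with Wet=-6, Sprinkler=4]  = 11

11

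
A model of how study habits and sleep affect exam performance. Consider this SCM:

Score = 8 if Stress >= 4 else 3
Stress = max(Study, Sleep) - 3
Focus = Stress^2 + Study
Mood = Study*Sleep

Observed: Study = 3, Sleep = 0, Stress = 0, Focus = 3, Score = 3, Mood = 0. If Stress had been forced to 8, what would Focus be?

The intervention breaks the incoming arrows to Stress: Stress = max(Study, Sleep) - 3 no longer applies, and Stress = 8.
Focus = Stress^2 + Study  [with Stress=8, Study=3]  = 67

67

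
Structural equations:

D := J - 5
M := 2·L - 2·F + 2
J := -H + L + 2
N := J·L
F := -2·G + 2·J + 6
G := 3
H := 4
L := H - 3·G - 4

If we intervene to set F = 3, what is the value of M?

Intervening sets F = 3 and removes its equation (F := -2·G + 2·J + 6).
L = H - 3·G - 4  [with H=4, G=3]  = -9
M = 2·L - 2·F + 2  [with L=-9, F=3]  = -22

-22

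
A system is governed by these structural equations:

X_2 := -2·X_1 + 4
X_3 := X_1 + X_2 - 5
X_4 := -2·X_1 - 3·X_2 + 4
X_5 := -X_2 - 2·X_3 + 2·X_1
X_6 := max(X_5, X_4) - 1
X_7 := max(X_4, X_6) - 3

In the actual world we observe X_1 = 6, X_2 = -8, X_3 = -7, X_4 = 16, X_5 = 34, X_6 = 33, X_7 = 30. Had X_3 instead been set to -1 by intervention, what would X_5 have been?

22

do(X_3=-1) replaces the equation X_3 := X_1 + X_2 - 5 with the constant X_3 = -1.
X_2 = -2·X_1 + 4  [with X_1=6]  = -8
X_5 = -X_2 - 2·X_3 + 2·X_1  [with X_2=-8, X_3=-1, X_1=6]  = 22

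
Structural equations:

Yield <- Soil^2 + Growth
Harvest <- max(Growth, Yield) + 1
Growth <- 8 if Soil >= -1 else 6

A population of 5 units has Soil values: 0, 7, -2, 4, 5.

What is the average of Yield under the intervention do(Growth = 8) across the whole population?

26.8

do(Growth=8) breaks Growth's dependence on Soil. With Growth=8 fixed, Yield across the units is 8, 57, 12, 24, 33, mean 26.8.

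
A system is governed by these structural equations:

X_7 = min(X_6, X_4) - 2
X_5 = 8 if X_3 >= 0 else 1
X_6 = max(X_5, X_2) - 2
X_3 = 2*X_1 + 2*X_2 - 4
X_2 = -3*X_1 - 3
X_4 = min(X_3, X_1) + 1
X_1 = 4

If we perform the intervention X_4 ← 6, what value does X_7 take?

The intervention breaks the incoming arrows to X_4: X_4 = min(X_3, X_1) + 1 no longer applies, and X_4 = 6.
X_2 = -3*X_1 - 3  [with X_1=4]  = -15
X_3 = 2*X_1 + 2*X_2 - 4  [with X_1=4, X_2=-15]  = -26
X_5 = 8 if X_3 >= 0 else 1  [with X_3=-26]  = 1
X_6 = max(X_5, X_2) - 2  [with X_5=1, X_2=-15]  = -1
X_7 = min(X_6, X_4) - 2  [with X_6=-1, X_4=6]  = -3

-3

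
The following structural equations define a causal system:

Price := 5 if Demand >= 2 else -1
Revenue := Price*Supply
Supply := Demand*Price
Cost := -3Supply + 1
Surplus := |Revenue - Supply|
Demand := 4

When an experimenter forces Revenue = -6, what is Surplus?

The intervention breaks the incoming arrows to Revenue: Revenue := Price*Supply no longer applies, and Revenue = -6.
Price = 5 if Demand >= 2 else -1  [with Demand=4]  = 5
Supply = Demand*Price  [with Demand=4, Price=5]  = 20
Surplus = |Revenue - Supply|  [with Revenue=-6, Supply=20]  = 26

26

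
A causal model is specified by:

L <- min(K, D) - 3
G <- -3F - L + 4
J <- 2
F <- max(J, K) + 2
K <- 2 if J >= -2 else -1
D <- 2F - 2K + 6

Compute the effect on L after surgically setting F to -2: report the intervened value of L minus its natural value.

do(F=-2) replaces the equation F <- max(J, K) + 2 with the constant F = -2.
K = 2 if J >= -2 else -1  [with J=2]  = 2
D = 2F - 2K + 6  [with F=-2, K=2]  = -2
L = min(K, D) - 3  [with K=2, D=-2]  = -5
Without intervention: K = 2 if J >= -2 else -1  [with J=2]  = 2; F = max(J, K) + 2  [with J=2, K=2]  = 4; D = 2F - 2K + 6  [with F=4, K=2]  = 10; L = min(K, D) - 3  [with K=2, D=10]  = -1.
Change = -5 − (-1) = -4.

-4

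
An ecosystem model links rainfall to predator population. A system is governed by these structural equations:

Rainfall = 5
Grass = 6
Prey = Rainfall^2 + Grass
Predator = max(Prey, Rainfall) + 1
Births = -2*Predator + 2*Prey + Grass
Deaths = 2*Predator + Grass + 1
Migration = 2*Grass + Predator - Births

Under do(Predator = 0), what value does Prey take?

31

Under do(Predator=0), the mechanism Predator = max(Prey, Rainfall) + 1 is discarded; Predator is fixed at 0.
Since Prey is not a descendant of the intervened variable, it is unaffected.
Prey = Rainfall^2 + Grass  [with Rainfall=5, Grass=6]  = 31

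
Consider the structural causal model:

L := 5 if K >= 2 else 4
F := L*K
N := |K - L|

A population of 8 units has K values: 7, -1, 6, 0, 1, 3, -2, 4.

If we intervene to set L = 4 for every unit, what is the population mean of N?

Every unit gets L=4 under the intervention. N values become 3, 5, 2, 4, 3, 1, 6, 0; E[N|do(L=4)] = 3.

3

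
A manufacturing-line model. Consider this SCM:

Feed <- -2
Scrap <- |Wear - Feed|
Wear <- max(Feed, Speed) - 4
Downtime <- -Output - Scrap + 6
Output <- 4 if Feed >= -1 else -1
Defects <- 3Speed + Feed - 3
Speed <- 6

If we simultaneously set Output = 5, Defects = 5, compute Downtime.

Under do(Output = 5, Defects = 5), each intervened variable's structural equation is replaced by its fixed value.
Wear = max(Feed, Speed) - 4  [with Feed=-2, Speed=6]  = 2
Scrap = |Wear - Feed|  [with Wear=2, Feed=-2]  = 4
Downtime = -Output - Scrap + 6  [with Output=5, Scrap=4]  = -3

-3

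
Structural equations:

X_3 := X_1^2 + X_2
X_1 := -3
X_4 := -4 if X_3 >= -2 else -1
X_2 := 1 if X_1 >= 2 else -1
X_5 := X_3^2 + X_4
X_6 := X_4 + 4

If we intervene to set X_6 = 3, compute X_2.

-1

do(X_6=3) replaces the equation X_6 := X_4 + 4 with the constant X_6 = 3.
X_2 is not downstream of the intervention, so its value is determined by the original equations.
X_2 = 1 if X_1 >= 2 else -1  [with X_1=-3]  = -1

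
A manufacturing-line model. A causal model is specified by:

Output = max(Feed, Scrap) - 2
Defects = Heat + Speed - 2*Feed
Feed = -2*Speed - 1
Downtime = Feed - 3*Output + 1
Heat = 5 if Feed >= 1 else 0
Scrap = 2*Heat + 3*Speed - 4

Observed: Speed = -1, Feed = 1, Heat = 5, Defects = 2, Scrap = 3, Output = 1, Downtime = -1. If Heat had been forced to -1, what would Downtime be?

The intervention breaks the incoming arrows to Heat: Heat = 5 if Feed >= 1 else 0 no longer applies, and Heat = -1.
Feed = -2*Speed - 1  [with Speed=-1]  = 1
Scrap = 2*Heat + 3*Speed - 4  [with Heat=-1, Speed=-1]  = -9
Output = max(Feed, Scrap) - 2  [with Feed=1, Scrap=-9]  = -1
Downtime = Feed - 3*Output + 1  [with Feed=1, Output=-1]  = 5

5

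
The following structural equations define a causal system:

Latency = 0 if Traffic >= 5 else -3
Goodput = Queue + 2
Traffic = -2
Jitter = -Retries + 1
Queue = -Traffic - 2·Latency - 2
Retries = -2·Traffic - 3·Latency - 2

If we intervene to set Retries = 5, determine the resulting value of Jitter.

-4

Intervening sets Retries = 5 and removes its equation (Retries = -2·Traffic - 3·Latency - 2).
Jitter = -Retries + 1  [with Retries=5]  = -4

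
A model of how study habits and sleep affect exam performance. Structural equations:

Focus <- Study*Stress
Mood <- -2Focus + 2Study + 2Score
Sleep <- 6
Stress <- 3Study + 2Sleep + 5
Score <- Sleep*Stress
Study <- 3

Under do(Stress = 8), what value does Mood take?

The intervention breaks the incoming arrows to Stress: Stress <- 3Study + 2Sleep + 5 no longer applies, and Stress = 8.
Focus = Study*Stress  [with Study=3, Stress=8]  = 24
Score = Sleep*Stress  [with Sleep=6, Stress=8]  = 48
Mood = -2Focus + 2Study + 2Score  [with Focus=24, Study=3, Score=48]  = 54

54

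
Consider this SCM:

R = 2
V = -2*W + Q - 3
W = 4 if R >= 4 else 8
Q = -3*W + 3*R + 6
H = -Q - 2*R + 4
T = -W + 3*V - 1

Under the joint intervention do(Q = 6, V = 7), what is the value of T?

Setting Q = 6, V = 7 by intervention discards those variables' equations.
W = 4 if R >= 4 else 8  [with R=2]  = 8
T = -W + 3*V - 1  [with W=8, V=7]  = 12

12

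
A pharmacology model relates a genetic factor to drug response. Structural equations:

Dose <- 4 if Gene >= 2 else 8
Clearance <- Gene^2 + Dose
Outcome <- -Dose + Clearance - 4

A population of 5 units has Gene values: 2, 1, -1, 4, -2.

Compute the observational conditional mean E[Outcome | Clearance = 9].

-3

Conditioning on Clearance=9 selects the 2 unit(s) with Gene ∈ {1, -1}. Their Outcome values: -3, -3. Mean = -3.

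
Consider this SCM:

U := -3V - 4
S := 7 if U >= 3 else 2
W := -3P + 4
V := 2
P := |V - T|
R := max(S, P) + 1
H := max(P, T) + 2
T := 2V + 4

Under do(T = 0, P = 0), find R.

3

The joint intervention fixes T = 0, P = 0, removing each variable's own equation.
U = -3V - 4  [with V=2]  = -10
S = 7 if U >= 3 else 2  [with U=-10]  = 2
R = max(S, P) + 1  [with S=2, P=0]  = 3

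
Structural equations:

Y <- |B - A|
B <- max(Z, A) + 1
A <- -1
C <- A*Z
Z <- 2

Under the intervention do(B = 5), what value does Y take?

6

do(B=5) replaces the equation B <- max(Z, A) + 1 with the constant B = 5.
Y = |B - A|  [with B=5, A=-1]  = 6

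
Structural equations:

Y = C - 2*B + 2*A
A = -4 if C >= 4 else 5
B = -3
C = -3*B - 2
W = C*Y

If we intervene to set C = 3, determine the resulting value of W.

57

do(C=3) replaces the equation C = -3*B - 2 with the constant C = 3.
A = -4 if C >= 4 else 5  [with C=3]  = 5
Y = C - 2*B + 2*A  [with C=3, B=-3, A=5]  = 19
W = C*Y  [with C=3, Y=19]  = 57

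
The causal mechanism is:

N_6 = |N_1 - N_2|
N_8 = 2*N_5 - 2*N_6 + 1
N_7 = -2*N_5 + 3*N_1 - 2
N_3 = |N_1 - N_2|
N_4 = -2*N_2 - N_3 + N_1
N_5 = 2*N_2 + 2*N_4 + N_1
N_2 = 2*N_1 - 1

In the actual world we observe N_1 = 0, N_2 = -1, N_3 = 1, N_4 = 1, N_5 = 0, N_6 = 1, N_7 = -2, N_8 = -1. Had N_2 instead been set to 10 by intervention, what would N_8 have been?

-99

do(N_2=10) replaces the equation N_2 = 2*N_1 - 1 with the constant N_2 = 10.
N_3 = |N_1 - N_2|  [with N_1=0, N_2=10]  = 10
N_4 = -2*N_2 - N_3 + N_1  [with N_2=10, N_3=10, N_1=0]  = -30
N_5 = 2*N_2 + 2*N_4 + N_1  [with N_2=10, N_4=-30, N_1=0]  = -40
N_6 = |N_1 - N_2|  [with N_1=0, N_2=10]  = 10
N_8 = 2*N_5 - 2*N_6 + 1  [with N_5=-40, N_6=10]  = -99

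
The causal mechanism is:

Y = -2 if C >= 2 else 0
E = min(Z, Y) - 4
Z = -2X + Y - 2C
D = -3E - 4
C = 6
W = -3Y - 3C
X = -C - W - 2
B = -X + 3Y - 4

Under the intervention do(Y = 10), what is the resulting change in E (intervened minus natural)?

-60

Under do(Y=10), the mechanism Y = -2 if C >= 2 else 0 is discarded; Y is fixed at 10.
W = -3Y - 3C  [with Y=10, C=6]  = -48
X = -C - W - 2  [with C=6, W=-48]  = 40
Z = -2X + Y - 2C  [with X=40, Y=10, C=6]  = -82
E = min(Z, Y) - 4  [with Z=-82, Y=10]  = -86
Without intervention: Y = -2 if C >= 2 else 0  [with C=6]  = -2; W = -3Y - 3C  [with Y=-2, C=6]  = -12; X = -C - W - 2  [with C=6, W=-12]  = 4; Z = -2X + Y - 2C  [with X=4, Y=-2, C=6]  = -22; E = min(Z, Y) - 4  [with Z=-22, Y=-2]  = -26.
Change = -86 − (-26) = -60.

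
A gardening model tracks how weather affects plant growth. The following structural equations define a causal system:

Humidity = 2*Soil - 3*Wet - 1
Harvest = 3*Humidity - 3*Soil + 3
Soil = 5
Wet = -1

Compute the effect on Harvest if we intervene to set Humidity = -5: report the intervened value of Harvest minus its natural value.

The intervention breaks the incoming arrows to Humidity: Humidity = 2*Soil - 3*Wet - 1 no longer applies, and Humidity = -5.
Harvest = 3*Humidity - 3*Soil + 3  [with Humidity=-5, Soil=5]  = -27
Without intervention: Humidity = 2*Soil - 3*Wet - 1  [with Soil=5, Wet=-1]  = 12; Harvest = 3*Humidity - 3*Soil + 3  [with Humidity=12, Soil=5]  = 24.
Change = -27 − 24 = -51.

-51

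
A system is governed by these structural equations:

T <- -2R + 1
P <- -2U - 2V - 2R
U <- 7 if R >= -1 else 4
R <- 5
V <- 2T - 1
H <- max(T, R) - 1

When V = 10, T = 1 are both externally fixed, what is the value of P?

-44

Setting V = 10, T = 1 by intervention discards those variables' equations.
U = 7 if R >= -1 else 4  [with R=5]  = 7
P = -2U - 2V - 2R  [with U=7, V=10, R=5]  = -44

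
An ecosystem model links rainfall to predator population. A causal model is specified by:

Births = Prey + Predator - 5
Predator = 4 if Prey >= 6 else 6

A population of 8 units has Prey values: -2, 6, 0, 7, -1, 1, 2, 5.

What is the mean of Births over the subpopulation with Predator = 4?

5.5

Conditioning on Predator=4 selects the 2 unit(s) with Prey ∈ {6, 7}. Their Births values: 5, 6. Mean = 5.5.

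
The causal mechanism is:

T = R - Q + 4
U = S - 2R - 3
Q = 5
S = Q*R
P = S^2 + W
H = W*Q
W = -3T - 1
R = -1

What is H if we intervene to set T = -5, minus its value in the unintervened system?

45

Under do(T=-5), the mechanism T = R - Q + 4 is discarded; T is fixed at -5.
W = -3T - 1  [with T=-5]  = 14
H = W*Q  [with W=14, Q=5]  = 70
Without intervention: T = R - Q + 4  [with R=-1, Q=5]  = -2; W = -3T - 1  [with T=-2]  = 5; H = W*Q  [with W=5, Q=5]  = 25.
Change = 70 − 25 = 45.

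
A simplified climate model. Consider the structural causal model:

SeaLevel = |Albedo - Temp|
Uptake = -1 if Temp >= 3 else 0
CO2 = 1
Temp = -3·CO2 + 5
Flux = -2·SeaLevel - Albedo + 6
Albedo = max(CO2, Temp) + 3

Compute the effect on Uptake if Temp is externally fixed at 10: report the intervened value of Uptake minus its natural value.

Under do(Temp=10), the mechanism Temp = -3·CO2 + 5 is discarded; Temp is fixed at 10.
Uptake = -1 if Temp >= 3 else 0  [with Temp=10]  = -1
Without intervention: Temp = -3·CO2 + 5  [with CO2=1]  = 2; Uptake = -1 if Temp >= 3 else 0  [with Temp=2]  = 0.
Change = -1 − 0 = -1.

-1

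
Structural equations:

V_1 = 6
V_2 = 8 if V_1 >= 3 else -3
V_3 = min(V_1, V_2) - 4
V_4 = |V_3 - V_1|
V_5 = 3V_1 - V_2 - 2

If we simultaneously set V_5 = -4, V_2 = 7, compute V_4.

4

Setting V_5 = -4, V_2 = 7 by intervention discards those variables' equations.
V_3 = min(V_1, V_2) - 4  [with V_1=6, V_2=7]  = 2
V_4 = |V_3 - V_1|  [with V_3=2, V_1=6]  = 4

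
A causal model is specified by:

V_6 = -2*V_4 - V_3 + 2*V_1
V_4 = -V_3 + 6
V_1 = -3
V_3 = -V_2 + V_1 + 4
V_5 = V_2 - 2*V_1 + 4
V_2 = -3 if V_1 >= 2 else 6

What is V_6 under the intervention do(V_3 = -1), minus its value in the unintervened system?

4

The intervention breaks the incoming arrows to V_3: V_3 = -V_2 + V_1 + 4 no longer applies, and V_3 = -1.
V_4 = -V_3 + 6  [with V_3=-1]  = 7
V_6 = -2*V_4 - V_3 + 2*V_1  [with V_4=7, V_3=-1, V_1=-3]  = -19
Without intervention: V_2 = -3 if V_1 >= 2 else 6  [with V_1=-3]  = 6; V_3 = -V_2 + V_1 + 4  [with V_2=6, V_1=-3]  = -5; V_4 = -V_3 + 6  [with V_3=-5]  = 11; V_6 = -2*V_4 - V_3 + 2*V_1  [with V_4=11, V_3=-5, V_1=-3]  = -23.
Change = -19 − (-23) = 4.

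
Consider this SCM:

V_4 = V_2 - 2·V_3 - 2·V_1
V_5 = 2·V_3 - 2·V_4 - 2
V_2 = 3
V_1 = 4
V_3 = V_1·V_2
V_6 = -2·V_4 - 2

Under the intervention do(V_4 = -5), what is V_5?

32

Intervening sets V_4 = -5 and removes its equation (V_4 = V_2 - 2·V_3 - 2·V_1).
V_3 = V_1·V_2  [with V_1=4, V_2=3]  = 12
V_5 = 2·V_3 - 2·V_4 - 2  [with V_3=12, V_4=-5]  = 32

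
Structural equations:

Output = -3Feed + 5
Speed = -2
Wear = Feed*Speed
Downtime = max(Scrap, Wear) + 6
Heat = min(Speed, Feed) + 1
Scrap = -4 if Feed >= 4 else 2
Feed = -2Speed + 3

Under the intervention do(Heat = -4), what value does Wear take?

The intervention breaks the incoming arrows to Heat: Heat = min(Speed, Feed) + 1 no longer applies, and Heat = -4.
Wear is not downstream of the intervention, so its value is determined by the original equations.
Feed = -2Speed + 3  [with Speed=-2]  = 7
Wear = Feed*Speed  [with Feed=7, Speed=-2]  = -14

-14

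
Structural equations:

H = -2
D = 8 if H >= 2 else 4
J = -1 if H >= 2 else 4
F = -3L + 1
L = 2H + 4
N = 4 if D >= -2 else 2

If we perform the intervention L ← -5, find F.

The intervention breaks the incoming arrows to L: L = 2H + 4 no longer applies, and L = -5.
F = -3L + 1  [with L=-5]  = 16

16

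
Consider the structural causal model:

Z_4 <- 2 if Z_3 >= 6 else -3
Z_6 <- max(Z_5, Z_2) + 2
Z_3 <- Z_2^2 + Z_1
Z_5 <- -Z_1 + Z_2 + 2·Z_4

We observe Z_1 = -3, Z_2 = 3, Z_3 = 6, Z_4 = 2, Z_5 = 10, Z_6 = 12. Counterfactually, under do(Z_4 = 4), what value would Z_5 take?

Intervening sets Z_4 = 4 and removes its equation (Z_4 <- 2 if Z_3 >= 6 else -3).
Z_5 = -Z_1 + Z_2 + 2·Z_4  [with Z_1=-3, Z_2=3, Z_4=4]  = 14

14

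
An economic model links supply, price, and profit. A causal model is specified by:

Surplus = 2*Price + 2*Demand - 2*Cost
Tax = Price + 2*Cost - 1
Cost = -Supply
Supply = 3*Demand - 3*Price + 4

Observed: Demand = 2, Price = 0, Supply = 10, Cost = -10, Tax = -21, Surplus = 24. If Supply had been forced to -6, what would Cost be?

6

The intervention breaks the incoming arrows to Supply: Supply = 3*Demand - 3*Price + 4 no longer applies, and Supply = -6.
Cost = -Supply  [with Supply=-6]  = 6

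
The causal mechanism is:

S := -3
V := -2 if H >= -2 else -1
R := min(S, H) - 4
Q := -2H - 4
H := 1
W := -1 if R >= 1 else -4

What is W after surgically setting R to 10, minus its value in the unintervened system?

The intervention breaks the incoming arrows to R: R := min(S, H) - 4 no longer applies, and R = 10.
W = -1 if R >= 1 else -4  [with R=10]  = -1
Without intervention: R = min(S, H) - 4  [with S=-3, H=1]  = -7; W = -1 if R >= 1 else -4  [with R=-7]  = -4.
Change = -1 − (-4) = 3.

3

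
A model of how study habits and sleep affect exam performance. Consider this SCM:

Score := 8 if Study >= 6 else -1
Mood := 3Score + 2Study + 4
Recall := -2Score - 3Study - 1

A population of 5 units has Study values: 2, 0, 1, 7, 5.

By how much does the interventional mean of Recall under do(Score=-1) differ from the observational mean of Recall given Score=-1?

-3

Under do(Score=-1), Score's equation is replaced by Score=-1 for every unit. Per-unit Recall: -5, 1, -2, -20, -14. Mean = -8.
E[Recall|Score=-1] averages over only the 4 units with Score=-1 (Study = 2, 0, 1, 5): Recall = -5, 1, -2, -14, mean -5.
Difference = -8 − (-5) = -3.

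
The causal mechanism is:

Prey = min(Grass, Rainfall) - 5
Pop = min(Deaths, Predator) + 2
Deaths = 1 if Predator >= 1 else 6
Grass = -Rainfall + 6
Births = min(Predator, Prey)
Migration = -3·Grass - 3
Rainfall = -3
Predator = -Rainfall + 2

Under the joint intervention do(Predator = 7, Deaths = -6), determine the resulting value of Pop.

Under do(Predator = 7, Deaths = -6), each intervened variable's structural equation is replaced by its fixed value.
Pop = min(Deaths, Predator) + 2  [with Deaths=-6, Predator=7]  = -4

-4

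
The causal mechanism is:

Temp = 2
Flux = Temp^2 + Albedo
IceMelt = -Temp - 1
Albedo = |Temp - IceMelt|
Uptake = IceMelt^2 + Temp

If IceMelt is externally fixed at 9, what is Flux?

11

Under do(IceMelt=9), the mechanism IceMelt = -Temp - 1 is discarded; IceMelt is fixed at 9.
Albedo = |Temp - IceMelt|  [with Temp=2, IceMelt=9]  = 7
Flux = Temp^2 + Albedo  [with Temp=2, Albedo=7]  = 11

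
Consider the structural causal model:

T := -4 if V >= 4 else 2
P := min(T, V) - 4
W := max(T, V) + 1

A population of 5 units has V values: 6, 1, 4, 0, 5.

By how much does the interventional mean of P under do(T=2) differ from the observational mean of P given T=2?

do(T=2) breaks T's dependence on V. With T=2 fixed, P across the units is -2, -3, -2, -4, -2, mean -2.6.
E[P|T=2] averages over only the 2 units with T=2 (V = 1, 0): P = -3, -4, mean -3.5.
Difference = -2.6 − (-3.5) = 0.9.

0.9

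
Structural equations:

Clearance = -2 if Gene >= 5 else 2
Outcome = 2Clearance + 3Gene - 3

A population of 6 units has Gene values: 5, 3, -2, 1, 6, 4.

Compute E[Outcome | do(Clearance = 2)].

Under do(Clearance=2), Clearance's equation is replaced by Clearance=2 for every unit. Per-unit Outcome: 16, 10, -5, 4, 19, 13. Mean = 9.5.

9.5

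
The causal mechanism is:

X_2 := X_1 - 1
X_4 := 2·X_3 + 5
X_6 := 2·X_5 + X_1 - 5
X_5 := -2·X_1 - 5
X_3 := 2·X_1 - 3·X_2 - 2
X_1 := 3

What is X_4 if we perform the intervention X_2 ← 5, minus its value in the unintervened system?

Under do(X_2=5), the mechanism X_2 := X_1 - 1 is discarded; X_2 is fixed at 5.
X_3 = 2·X_1 - 3·X_2 - 2  [with X_1=3, X_2=5]  = -11
X_4 = 2·X_3 + 5  [with X_3=-11]  = -17
Without intervention: X_2 = X_1 - 1  [with X_1=3]  = 2; X_3 = 2·X_1 - 3·X_2 - 2  [with X_1=3, X_2=2]  = -2; X_4 = 2·X_3 + 5  [with X_3=-2]  = 1.
Change = -17 − 1 = -18.

-18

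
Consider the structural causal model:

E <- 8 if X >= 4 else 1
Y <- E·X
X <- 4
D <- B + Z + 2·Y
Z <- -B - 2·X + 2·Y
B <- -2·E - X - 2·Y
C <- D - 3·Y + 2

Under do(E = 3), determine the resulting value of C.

Under do(E=3), the mechanism E <- 8 if X >= 4 else 1 is discarded; E is fixed at 3.
Y = E·X  [with E=3, X=4]  = 12
B = -2·E - X - 2·Y  [with E=3, X=4, Y=12]  = -34
Z = -B - 2·X + 2·Y  [with B=-34, X=4, Y=12]  = 50
D = B + Z + 2·Y  [with B=-34, Z=50, Y=12]  = 40
C = D - 3·Y + 2  [with D=40, Y=12]  = 6

6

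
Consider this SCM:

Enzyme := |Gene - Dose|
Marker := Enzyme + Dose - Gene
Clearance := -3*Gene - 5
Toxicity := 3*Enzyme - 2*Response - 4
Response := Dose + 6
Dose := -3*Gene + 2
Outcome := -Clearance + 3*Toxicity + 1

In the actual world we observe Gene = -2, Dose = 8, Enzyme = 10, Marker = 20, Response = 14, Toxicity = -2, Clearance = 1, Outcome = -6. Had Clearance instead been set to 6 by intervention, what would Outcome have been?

do(Clearance=6) replaces the equation Clearance := -3*Gene - 5 with the constant Clearance = 6.
Dose = -3*Gene + 2  [with Gene=-2]  = 8
Enzyme = |Gene - Dose|  [with Gene=-2, Dose=8]  = 10
Response = Dose + 6  [with Dose=8]  = 14
Toxicity = 3*Enzyme - 2*Response - 4  [with Enzyme=10, Response=14]  = -2
Outcome = -Clearance + 3*Toxicity + 1  [with Clearance=6, Toxicity=-2]  = -11

-11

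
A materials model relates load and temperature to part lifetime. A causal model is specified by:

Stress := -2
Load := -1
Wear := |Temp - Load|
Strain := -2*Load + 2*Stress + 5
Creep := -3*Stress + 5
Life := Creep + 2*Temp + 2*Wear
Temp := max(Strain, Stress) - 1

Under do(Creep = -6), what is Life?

Under do(Creep=-6), the mechanism Creep := -3*Stress + 5 is discarded; Creep is fixed at -6.
Strain = -2*Load + 2*Stress + 5  [with Load=-1, Stress=-2]  = 3
Temp = max(Strain, Stress) - 1  [with Strain=3, Stress=-2]  = 2
Wear = |Temp - Load|  [with Temp=2, Load=-1]  = 3
Life = Creep + 2*Temp + 2*Wear  [with Creep=-6, Temp=2, Wear=3]  = 4

4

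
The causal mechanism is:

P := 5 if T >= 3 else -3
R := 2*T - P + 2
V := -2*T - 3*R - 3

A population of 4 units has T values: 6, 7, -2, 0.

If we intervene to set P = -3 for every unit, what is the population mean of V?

Every unit gets P=-3 under the intervention. V values become -66, -74, -2, -18; E[V|do(P=-3)] = -40.

-40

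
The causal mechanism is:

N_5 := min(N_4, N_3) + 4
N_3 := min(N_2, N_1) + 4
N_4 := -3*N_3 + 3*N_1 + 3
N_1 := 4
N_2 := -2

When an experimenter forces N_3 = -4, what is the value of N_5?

0

do(N_3=-4) replaces the equation N_3 := min(N_2, N_1) + 4 with the constant N_3 = -4.
N_4 = -3*N_3 + 3*N_1 + 3  [with N_3=-4, N_1=4]  = 27
N_5 = min(N_4, N_3) + 4  [with N_4=27, N_3=-4]  = 0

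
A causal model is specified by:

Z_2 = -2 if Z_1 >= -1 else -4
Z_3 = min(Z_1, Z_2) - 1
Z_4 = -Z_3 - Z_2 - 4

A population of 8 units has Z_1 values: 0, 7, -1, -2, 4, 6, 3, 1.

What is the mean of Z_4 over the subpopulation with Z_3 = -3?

1

Observing Z_3=-3 restricts to units where Z_3's equation naturally yields -3: Z_1 ∈ {0, 7, -1, 4, 6, 3, 1}. In that subpopulation Z_4 = 1, 1, 1, 1, 1, 1, 1, mean 1.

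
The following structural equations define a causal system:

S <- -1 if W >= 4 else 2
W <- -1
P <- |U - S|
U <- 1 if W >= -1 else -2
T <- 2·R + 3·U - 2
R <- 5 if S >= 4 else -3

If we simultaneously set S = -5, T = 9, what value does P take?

Setting S = -5, T = 9 by intervention discards those variables' equations.
U = 1 if W >= -1 else -2  [with W=-1]  = 1
P = |U - S|  [with U=1, S=-5]  = 6

6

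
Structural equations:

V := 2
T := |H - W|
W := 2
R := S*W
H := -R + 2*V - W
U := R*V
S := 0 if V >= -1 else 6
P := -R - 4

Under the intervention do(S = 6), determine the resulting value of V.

2

Under do(S=6), the mechanism S := 0 if V >= -1 else 6 is discarded; S is fixed at 6.
Since V is not a descendant of the intervened variable, it is unaffected.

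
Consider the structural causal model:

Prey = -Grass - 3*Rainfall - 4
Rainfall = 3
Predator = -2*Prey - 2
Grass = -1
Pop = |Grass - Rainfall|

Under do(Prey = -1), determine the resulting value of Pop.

do(Prey=-1) replaces the equation Prey = -Grass - 3*Rainfall - 4 with the constant Prey = -1.
Pop is not downstream of the intervention, so its value is determined by the original equations.
Pop = |Grass - Rainfall|  [with Grass=-1, Rainfall=3]  = 4

4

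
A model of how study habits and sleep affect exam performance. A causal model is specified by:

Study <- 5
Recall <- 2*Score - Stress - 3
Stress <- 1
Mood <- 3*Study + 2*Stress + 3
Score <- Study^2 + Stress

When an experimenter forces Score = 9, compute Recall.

do(Score=9) replaces the equation Score <- Study^2 + Stress with the constant Score = 9.
Recall = 2*Score - Stress - 3  [with Score=9, Stress=1]  = 14

14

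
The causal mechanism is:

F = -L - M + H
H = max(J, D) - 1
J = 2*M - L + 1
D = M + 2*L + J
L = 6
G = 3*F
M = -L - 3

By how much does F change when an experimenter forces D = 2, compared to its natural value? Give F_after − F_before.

Under do(D=2), the mechanism D = M + 2*L + J is discarded; D is fixed at 2.
M = -L - 3  [with L=6]  = -9
J = 2*M - L + 1  [with M=-9, L=6]  = -23
H = max(J, D) - 1  [with J=-23, D=2]  = 1
F = -L - M + H  [with L=6, M=-9, H=1]  = 4
Without intervention: M = -L - 3  [with L=6]  = -9; J = 2*M - L + 1  [with M=-9, L=6]  = -23; D = M + 2*L + J  [with M=-9, L=6, J=-23]  = -20; H = max(J, D) - 1  [with J=-23, D=-20]  = -21; F = -L - M + H  [with L=6, M=-9, H=-21]  = -18.
Change = 4 − (-18) = 22.

22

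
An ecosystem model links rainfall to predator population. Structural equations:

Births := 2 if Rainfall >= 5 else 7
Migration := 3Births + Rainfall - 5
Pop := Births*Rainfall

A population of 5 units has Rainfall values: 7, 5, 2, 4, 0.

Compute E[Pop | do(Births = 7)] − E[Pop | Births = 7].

Every unit gets Births=7 under the intervention. Pop values become 49, 35, 14, 28, 0; E[Pop|do(Births=7)] = 25.2.
Observing Births=7 restricts to units where Births's equation naturally yields 7: Rainfall ∈ {2, 4, 0}. In that subpopulation Pop = 14, 28, 0, mean 14.
Difference = 25.2 − 14 = 11.2.

11.2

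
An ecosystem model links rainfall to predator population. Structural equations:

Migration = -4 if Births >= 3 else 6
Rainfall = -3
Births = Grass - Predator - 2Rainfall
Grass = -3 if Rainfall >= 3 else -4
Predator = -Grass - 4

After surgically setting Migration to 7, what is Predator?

0

do(Migration=7) replaces the equation Migration = -4 if Births >= 3 else 6 with the constant Migration = 7.
Predator is not downstream of the intervention, so its value is determined by the original equations.
Grass = -3 if Rainfall >= 3 else -4  [with Rainfall=-3]  = -4
Predator = -Grass - 4  [with Grass=-4]  = 0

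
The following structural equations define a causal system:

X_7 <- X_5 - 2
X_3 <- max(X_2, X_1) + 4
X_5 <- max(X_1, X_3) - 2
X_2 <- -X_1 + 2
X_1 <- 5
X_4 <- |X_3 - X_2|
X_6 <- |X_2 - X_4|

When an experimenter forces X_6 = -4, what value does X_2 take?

-3

do(X_6=-4) replaces the equation X_6 <- |X_2 - X_4| with the constant X_6 = -4.
X_2 is not downstream of the intervention, so its value is determined by the original equations.
X_2 = -X_1 + 2  [with X_1=5]  = -3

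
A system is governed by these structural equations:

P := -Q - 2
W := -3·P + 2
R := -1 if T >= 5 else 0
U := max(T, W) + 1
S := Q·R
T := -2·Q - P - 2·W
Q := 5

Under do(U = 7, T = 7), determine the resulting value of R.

-1

Under do(U = 7, T = 7), each intervened variable's structural equation is replaced by its fixed value.
R = -1 if T >= 5 else 0  [with T=7]  = -1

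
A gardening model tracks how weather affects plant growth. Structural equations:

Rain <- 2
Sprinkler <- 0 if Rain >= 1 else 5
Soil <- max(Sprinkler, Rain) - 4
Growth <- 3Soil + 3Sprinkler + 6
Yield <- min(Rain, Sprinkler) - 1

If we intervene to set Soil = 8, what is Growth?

30

The intervention breaks the incoming arrows to Soil: Soil <- max(Sprinkler, Rain) - 4 no longer applies, and Soil = 8.
Sprinkler = 0 if Rain >= 1 else 5  [with Rain=2]  = 0
Growth = 3Soil + 3Sprinkler + 6  [with Soil=8, Sprinkler=0]  = 30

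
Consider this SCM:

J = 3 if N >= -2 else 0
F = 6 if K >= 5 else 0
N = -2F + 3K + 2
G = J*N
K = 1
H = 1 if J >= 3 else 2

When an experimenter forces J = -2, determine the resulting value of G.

-10

Intervening sets J = -2 and removes its equation (J = 3 if N >= -2 else 0).
F = 6 if K >= 5 else 0  [with K=1]  = 0
N = -2F + 3K + 2  [with F=0, K=1]  = 5
G = J*N  [with J=-2, N=5]  = -10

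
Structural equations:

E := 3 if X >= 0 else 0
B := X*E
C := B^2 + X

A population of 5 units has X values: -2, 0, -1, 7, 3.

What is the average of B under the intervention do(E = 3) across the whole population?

4.2

The intervention sets E=3 in all 5 units regardless of X. Recomputing B per unit gives -6, 0, -3, 21, 9; average 4.2.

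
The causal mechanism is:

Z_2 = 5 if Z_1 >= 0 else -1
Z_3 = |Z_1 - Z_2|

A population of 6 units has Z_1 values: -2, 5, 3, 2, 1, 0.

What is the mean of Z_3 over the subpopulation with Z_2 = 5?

2.8

Conditioning on Z_2=5 selects the 5 unit(s) with Z_1 ∈ {5, 3, 2, 1, 0}. Their Z_3 values: 0, 2, 3, 4, 5. Mean = 2.8.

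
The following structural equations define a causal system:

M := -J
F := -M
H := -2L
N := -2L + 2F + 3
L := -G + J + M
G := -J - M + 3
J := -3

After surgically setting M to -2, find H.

Under do(M=-2), the mechanism M := -J is discarded; M is fixed at -2.
G = -J - M + 3  [with J=-3, M=-2]  = 8
L = -G + J + M  [with G=8, J=-3, M=-2]  = -13
H = -2L  [with L=-13]  = 26

26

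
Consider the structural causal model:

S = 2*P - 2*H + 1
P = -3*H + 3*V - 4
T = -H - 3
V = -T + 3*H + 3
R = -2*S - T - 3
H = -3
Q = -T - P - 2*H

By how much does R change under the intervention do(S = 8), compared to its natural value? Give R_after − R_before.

-54

The intervention breaks the incoming arrows to S: S = 2*P - 2*H + 1 no longer applies, and S = 8.
T = -H - 3  [with H=-3]  = 0
R = -2*S - T - 3  [with S=8, T=0]  = -19
Without intervention: T = -H - 3  [with H=-3]  = 0; V = -T + 3*H + 3  [with T=0, H=-3]  = -6; P = -3*H + 3*V - 4  [with H=-3, V=-6]  = -13; S = 2*P - 2*H + 1  [with P=-13, H=-3]  = -19; R = -2*S - T - 3  [with S=-19, T=0]  = 35.
Change = -19 − 35 = -54.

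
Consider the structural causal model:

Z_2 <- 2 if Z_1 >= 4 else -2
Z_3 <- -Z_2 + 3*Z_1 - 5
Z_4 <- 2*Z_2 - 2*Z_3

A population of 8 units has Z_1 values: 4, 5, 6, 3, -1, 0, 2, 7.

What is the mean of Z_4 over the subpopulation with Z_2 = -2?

-4

E[Z_4|Z_2=-2] averages over only the 4 units with Z_2=-2 (Z_1 = 3, -1, 0, 2): Z_4 = -16, 8, 2, -10, mean -4.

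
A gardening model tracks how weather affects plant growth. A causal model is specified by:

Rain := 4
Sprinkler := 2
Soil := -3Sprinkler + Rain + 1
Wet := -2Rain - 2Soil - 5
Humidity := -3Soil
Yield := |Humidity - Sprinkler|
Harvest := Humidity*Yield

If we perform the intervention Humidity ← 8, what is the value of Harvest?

Under do(Humidity=8), the mechanism Humidity := -3Soil is discarded; Humidity is fixed at 8.
Yield = |Humidity - Sprinkler|  [with Humidity=8, Sprinkler=2]  = 6
Harvest = Humidity*Yield  [with Humidity=8, Yield=6]  = 48

48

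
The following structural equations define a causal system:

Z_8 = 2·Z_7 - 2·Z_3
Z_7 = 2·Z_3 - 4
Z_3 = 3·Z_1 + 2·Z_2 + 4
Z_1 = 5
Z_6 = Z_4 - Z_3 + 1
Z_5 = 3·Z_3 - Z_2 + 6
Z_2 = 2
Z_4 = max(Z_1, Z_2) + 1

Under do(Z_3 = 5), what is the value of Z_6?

The intervention breaks the incoming arrows to Z_3: Z_3 = 3·Z_1 + 2·Z_2 + 4 no longer applies, and Z_3 = 5.
Z_4 = max(Z_1, Z_2) + 1  [with Z_1=5, Z_2=2]  = 6
Z_6 = Z_4 - Z_3 + 1  [with Z_4=6, Z_3=5]  = 2

2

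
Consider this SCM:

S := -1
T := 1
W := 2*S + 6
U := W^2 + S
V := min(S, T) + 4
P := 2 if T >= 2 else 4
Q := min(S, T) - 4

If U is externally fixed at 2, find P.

Under do(U=2), the mechanism U := W^2 + S is discarded; U is fixed at 2.
Since P is not a descendant of the intervened variable, it is unaffected.
P = 2 if T >= 2 else 4  [with T=1]  = 4

4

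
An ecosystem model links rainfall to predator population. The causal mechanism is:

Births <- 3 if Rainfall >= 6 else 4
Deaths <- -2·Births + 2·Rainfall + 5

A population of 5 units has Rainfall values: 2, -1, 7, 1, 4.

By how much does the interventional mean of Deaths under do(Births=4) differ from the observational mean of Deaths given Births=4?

2.2

Under do(Births=4), Births's equation is replaced by Births=4 for every unit. Per-unit Deaths: 1, -5, 11, -1, 5. Mean = 2.2.
Observing Births=4 restricts to units where Births's equation naturally yields 4: Rainfall ∈ {2, -1, 1, 4}. In that subpopulation Deaths = 1, -5, -1, 5, mean 0.
Difference = 2.2 − 0 = 2.2.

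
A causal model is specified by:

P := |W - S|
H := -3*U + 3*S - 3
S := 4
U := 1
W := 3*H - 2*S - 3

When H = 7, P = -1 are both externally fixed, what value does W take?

10

The joint intervention fixes H = 7, P = -1, removing each variable's own equation.
W = 3*H - 2*S - 3  [with H=7, S=4]  = 10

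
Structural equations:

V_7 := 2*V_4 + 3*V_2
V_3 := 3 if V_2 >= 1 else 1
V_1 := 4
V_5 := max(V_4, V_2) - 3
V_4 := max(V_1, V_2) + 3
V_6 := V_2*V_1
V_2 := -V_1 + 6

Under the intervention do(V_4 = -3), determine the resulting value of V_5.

Intervening sets V_4 = -3 and removes its equation (V_4 := max(V_1, V_2) + 3).
V_2 = -V_1 + 6  [with V_1=4]  = 2
V_5 = max(V_4, V_2) - 3  [with V_4=-3, V_2=2]  = -1

-1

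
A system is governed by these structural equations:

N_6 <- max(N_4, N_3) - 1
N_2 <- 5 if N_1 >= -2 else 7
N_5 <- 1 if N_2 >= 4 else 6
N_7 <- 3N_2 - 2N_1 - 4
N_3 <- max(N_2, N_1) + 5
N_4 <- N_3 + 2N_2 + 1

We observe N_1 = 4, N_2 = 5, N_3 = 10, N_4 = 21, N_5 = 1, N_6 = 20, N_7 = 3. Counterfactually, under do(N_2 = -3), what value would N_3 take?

9

The intervention breaks the incoming arrows to N_2: N_2 <- 5 if N_1 >= -2 else 7 no longer applies, and N_2 = -3.
N_3 = max(N_2, N_1) + 5  [with N_2=-3, N_1=4]  = 9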